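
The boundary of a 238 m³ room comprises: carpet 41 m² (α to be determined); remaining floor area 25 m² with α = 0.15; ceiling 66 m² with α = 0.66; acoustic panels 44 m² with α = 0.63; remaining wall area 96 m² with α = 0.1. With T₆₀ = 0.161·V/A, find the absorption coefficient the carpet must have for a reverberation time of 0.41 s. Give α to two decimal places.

0.22

From T₆₀ = 0.161·V/A, the target T₆₀ = 0.41 s needs A = 0.161·238/0.41 = 93.46 m².
Absorption from the other surfaces = 25·0.15 + 66·0.66 + 44·0.63 + 96·0.1 = 84.63 m², so the carpet must supply 8.83 m² over 41 m².
α = 8.83/41 = 0.215.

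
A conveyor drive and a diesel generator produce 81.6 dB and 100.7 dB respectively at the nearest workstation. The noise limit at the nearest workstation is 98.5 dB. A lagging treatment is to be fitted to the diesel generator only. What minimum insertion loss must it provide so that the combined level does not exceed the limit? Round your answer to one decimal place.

2.3 dB

Everything except the diesel generator sums to 10^(81.6/10) = 1.445e+08 in linear terms, 81.60 dB.
The limit corresponds to 10^(98.5/10) = 7.079e+09; subtracting the fixed part leaves 6.935e+09 for the diesel generator, i.e. 98.41 dB.
Required insertion loss = 100.7 − 98.41 = 2.29 dB.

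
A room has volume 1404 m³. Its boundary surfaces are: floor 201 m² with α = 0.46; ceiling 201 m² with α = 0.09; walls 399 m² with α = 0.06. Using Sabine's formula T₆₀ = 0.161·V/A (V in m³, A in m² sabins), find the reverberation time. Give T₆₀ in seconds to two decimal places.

Summing Sᵢαᵢ: 201·0.46 + 201·0.09 + 399·0.06 = 134.49 m².
T₆₀ = 0.161 × 1404 / 134.49 = 1.681 s.

1.68 s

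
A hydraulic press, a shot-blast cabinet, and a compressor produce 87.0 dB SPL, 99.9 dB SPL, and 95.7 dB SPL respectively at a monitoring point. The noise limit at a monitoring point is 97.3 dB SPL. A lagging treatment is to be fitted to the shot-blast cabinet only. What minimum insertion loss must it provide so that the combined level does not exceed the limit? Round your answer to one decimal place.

9.3 dB

The untreated sources together contribute 10^(87.0/10) + 10^(95.7/10) = 4.217e+09, i.e. 96.25 dB SPL.
To meet 97.3 dB SPL overall, the treated shot-blast cabinet may contribute at most 10^(97.3/10) − 4.217e+09 = 1.154e+09, i.e. 90.62 dB SPL.
So the shot-blast cabinet must be reduced from 99.9 to 90.62 dB SPL: IL = 9.28 dB.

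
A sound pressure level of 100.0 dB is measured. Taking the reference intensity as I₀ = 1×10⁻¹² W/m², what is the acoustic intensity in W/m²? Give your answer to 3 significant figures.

0.0100 W/m²

I = I₀·10^(L/10) = 10⁻¹² × 10^(100.0/10) = 10^(-2.000).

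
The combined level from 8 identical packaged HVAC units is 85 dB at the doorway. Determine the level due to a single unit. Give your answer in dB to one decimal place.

76.0 dB

For N identical incoherent sources L_total = L₁ + 10·log₁₀ N, so L₁ = 85 − 10·log₁₀(8) = 85 − 9.031.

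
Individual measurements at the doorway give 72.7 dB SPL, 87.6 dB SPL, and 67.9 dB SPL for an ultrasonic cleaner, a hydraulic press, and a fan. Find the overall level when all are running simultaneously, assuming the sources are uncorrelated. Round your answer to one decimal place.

87.8 dB SPL

Incoherent sources combine by intensity addition: L_total = 10·log₁₀(Σ 10^(L_i/10)).
Σ 10^(L/10) = 10^(72.7/10) + 10^(87.6/10) + 10^(67.9/10) = 6.002e+08.
L_total = 10·log₁₀(6.002e+08) = 87.78 dB SPL.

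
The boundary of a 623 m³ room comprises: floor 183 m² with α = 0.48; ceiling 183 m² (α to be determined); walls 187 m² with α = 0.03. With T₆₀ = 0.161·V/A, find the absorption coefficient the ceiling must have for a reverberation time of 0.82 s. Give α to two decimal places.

A = 0.161·V/T₆₀ = 0.161·623/0.82 = 122.32 m² sabins.
Absorption from the other surfaces = 183·0.48 + 187·0.03 = 93.45 m², so the ceiling must supply 28.87 m² over 183 m².
α = 28.87/183 = 0.158.

0.16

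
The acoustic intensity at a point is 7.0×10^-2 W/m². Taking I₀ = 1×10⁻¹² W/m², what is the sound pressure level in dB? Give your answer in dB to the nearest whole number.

L = 10·log₁₀(I/I₀) = 10·log₁₀(7.0×10^-2/10⁻¹²) = 10·log₁₀(7.0×10^10).
L = 10·(0.8451 + 10) = 108.45 dB.

108 dB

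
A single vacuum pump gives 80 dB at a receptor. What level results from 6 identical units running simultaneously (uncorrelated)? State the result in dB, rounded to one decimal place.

87.8 dB

L_total = L₁ + 10·log₁₀ N for N identical incoherent sources.
L_total = 80 + 10·log₁₀(6) = 80 + 7.782 = 87.78 dB.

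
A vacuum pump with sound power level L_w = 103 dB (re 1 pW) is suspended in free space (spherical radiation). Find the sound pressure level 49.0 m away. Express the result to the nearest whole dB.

58 dB

L_p = L_w − 10·log₁₀(4π·r²) with r = 49.0 m.
4π·r² = 3.017e+04 m², 10·log₁₀ of that is 44.796 dB.
L_p = 103 − 44.796 = 58.20 dB.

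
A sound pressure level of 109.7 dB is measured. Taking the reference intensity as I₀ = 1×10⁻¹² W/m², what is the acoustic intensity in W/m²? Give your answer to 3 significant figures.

L = 10·log₁₀(I/I₀) ⇒ I = I₀·10^(L/10) = 10⁻¹² × 10^10.97.

0.0933 W/m²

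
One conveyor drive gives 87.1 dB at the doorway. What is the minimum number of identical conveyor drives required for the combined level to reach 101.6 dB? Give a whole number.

N identical sources give L₁ + 10·log₁₀ N, so require 10·log₁₀ N ≥ 101.6 − 87.1 = 14.5 dB.
N ≥ 10^(14.5/10) = 28.184, so N = 29.

29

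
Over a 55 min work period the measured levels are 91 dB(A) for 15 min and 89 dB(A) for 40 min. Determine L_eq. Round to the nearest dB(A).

90 dB(A)

L_eq = 10·log₁₀[(1/T)·Σ tᵢ·10^(Lᵢ/10)] with T = 55 min.
Σ tᵢ·10^(Lᵢ/10) = 15·10^(91/10) + 40·10^(89/10) = 5.066e+10.
L_eq = 10·log₁₀(5.066e+10/55) = 89.64 dB(A).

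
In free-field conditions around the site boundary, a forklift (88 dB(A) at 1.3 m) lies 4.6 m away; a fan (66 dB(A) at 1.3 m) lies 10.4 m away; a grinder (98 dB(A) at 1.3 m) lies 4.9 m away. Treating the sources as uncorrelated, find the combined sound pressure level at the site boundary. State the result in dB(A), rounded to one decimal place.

Apply inverse-square spreading to bring every level to the receiver, then sum 10^(L/10).
forklift: 88 − 20·log₁₀(4.6/1.3) = 88 − 10.98 = 77.02 dB(A).
fan: 66 − 20·log₁₀(10.4/1.3) = 66 − 18.06 = 47.94 dB(A).
grinder: 98 − 20·log₁₀(4.9/1.3) = 98 − 11.53 = 86.47 dB(A).
Σ 10^(L/10) = 4.946e+08 → L_total = 10·log₁₀(4.946e+08) = 86.94 dB(A).

86.9 dB(A)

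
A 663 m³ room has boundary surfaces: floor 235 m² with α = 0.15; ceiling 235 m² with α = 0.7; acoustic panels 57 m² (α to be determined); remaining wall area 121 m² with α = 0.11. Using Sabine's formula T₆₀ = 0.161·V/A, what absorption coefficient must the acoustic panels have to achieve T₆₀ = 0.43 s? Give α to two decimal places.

A = 0.161·V/T₆₀ = 0.161·663/0.43 = 248.24 m² sabins.
Absorption from the other surfaces = 235·0.15 + 235·0.7 + 121·0.11 = 213.06 m², so the acoustic panels must supply 35.18 m² over 57 m².
α = 35.18/57 = 0.617.

0.62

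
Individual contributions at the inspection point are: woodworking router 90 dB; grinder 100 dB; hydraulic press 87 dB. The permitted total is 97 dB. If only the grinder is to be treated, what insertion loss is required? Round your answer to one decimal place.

The untreated sources together contribute 10^(90/10) + 10^(87/10) = 1.501e+09, i.e. 91.76 dB.
The limit corresponds to 10^(97/10) = 5.012e+09; subtracting the fixed part leaves 3.511e+09 for the grinder, i.e. 95.45 dB.
Required insertion loss = 100 − 95.45 = 4.55 dB.

4.5 dB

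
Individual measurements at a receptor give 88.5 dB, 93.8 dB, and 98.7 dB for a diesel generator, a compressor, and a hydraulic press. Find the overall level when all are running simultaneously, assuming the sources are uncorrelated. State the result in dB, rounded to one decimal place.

100.2 dB

For uncorrelated sources the intensities add, so convert each level to linear form, sum, and take 10·log₁₀ of the total.
Σ 10^(L/10) = 10^(88.5/10) + 10^(93.8/10) + 10^(98.7/10) = 1.052e+10.
L_total = 10·log₁₀(1.052e+10) = 100.22 dB.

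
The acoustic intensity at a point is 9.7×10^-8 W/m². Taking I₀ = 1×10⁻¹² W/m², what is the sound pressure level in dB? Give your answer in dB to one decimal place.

L = 10·log₁₀(I/I₀) = 10·log₁₀(9.7×10^-8/10⁻¹²) = 10·log₁₀(9.7×10^4).
L = 10·(0.9868 + 4) = 49.87 dB.

49.9 dB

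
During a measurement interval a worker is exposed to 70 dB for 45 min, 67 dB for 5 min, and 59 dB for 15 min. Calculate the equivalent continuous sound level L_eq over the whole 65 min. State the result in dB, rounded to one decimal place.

Weight each interval's intensity by its duration and average over T = 65 min:
Σ tᵢ·10^(Lᵢ/10) = 45·10^(70/10) + 5·10^(67/10) + 15·10^(59/10) = 4.870e+08.
L_eq = 10·log₁₀(4.870e+08/65) = 68.75 dB.

68.7 dB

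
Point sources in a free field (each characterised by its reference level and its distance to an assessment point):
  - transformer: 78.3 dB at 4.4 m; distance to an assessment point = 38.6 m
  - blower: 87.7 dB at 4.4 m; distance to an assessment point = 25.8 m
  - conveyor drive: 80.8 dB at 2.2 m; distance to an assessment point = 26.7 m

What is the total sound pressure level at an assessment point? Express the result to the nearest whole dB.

Propagate each source to the receiver with L = L_ref − 20·log₁₀(r/r_ref), then add intensities.
transformer: 78.3 − 20·log₁₀(38.6/4.4) = 78.3 − 18.86 = 59.44 dB.
blower: 87.7 − 20·log₁₀(25.8/4.4) = 87.7 − 15.36 = 72.34 dB.
conveyor drive: 80.8 − 20·log₁₀(26.7/2.2) = 80.8 − 21.68 = 59.12 dB.
Σ 10^(L/10) = 1.882e+07 → L_total = 10·log₁₀(1.882e+07) = 72.75 dB.

73 dB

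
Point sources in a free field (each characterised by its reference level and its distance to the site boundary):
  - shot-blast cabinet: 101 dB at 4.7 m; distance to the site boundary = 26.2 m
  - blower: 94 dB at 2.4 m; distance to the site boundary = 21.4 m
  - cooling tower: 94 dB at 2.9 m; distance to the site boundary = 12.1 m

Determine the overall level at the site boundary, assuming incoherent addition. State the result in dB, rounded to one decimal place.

87.6 dB

Propagate each source to the receiver with L = L_ref − 20·log₁₀(r/r_ref), then add intensities.
shot-blast cabinet: 101 − 20·log₁₀(26.2/4.7) = 101 − 14.92 = 86.08 dB.
blower: 94 − 20·log₁₀(21.4/2.4) = 94 − 19.00 = 75.00 dB.
cooling tower: 94 − 20·log₁₀(12.1/2.9) = 94 − 12.41 = 81.59 dB.
Σ 10^(L/10) = 5.810e+08 → L_total = 10·log₁₀(5.810e+08) = 87.64 dB.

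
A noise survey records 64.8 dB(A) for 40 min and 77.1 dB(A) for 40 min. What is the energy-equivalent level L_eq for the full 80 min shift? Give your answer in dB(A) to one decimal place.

Weight each interval's intensity by its duration and average over T = 80 min:
Σ tᵢ·10^(Lᵢ/10) = 40·10^(64.8/10) + 40·10^(77.1/10) = 2.172e+09.
L_eq = 10·log₁₀(2.172e+09/80) = 74.34 dB(A).

74.3 dB(A)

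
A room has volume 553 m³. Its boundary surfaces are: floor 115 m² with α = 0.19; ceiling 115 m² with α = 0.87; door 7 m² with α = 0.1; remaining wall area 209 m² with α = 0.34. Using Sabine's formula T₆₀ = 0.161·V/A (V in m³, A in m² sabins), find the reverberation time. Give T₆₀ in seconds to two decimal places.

Total absorption A = 115·0.19 + 115·0.87 + 7·0.1 + 209·0.34 = 193.66 m² sabins.
T₆₀ = 0.161 × 553 / 193.66 = 0.460 s.

0.46 s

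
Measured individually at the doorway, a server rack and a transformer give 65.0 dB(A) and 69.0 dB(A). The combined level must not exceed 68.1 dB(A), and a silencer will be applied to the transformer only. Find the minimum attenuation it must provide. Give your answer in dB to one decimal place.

Fixed contribution from the other source: Σ 10^(L/10) = 10^(65.0/10) = 3.162e+06 (65.00 dB(A)).
The limit corresponds to 10^(68.1/10) = 6.457e+06; subtracting the fixed part leaves 3.294e+06 for the transformer, i.e. 65.18 dB(A).
Required insertion loss = 69.0 − 65.18 = 3.82 dB.

3.8 dB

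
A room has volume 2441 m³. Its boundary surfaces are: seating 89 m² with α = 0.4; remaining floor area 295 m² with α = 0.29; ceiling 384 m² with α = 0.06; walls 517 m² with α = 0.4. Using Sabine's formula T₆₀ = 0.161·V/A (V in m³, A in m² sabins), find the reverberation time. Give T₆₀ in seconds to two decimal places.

Total absorption A = 89·0.4 + 295·0.29 + 384·0.06 + 517·0.4 = 350.99 m² sabins.
T₆₀ = 0.161·V/A = 0.161·2441/350.99 = 1.120 s.

1.12 s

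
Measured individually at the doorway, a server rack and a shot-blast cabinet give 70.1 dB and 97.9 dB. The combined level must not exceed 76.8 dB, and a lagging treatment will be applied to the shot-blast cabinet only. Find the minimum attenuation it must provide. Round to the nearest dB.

Everything except the shot-blast cabinet sums to 10^(70.1/10) = 1.023e+07 in linear terms, 70.10 dB.
To meet 76.8 dB overall, the treated shot-blast cabinet may contribute at most 10^(76.8/10) − 1.023e+07 = 3.763e+07, i.e. 75.76 dB.
Required insertion loss = 97.9 − 75.76 = 22.14 dB.

22 dB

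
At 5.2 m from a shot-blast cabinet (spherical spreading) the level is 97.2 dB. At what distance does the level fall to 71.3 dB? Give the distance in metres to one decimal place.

102.6 m

The 25.9 dB drop corresponds to a distance ratio of 10^(25.9/20) for a point source.
r₂ = 5.2·10^((97.2−71.3)/20) = 5.2·10^(25.9/20) = 102.57 m.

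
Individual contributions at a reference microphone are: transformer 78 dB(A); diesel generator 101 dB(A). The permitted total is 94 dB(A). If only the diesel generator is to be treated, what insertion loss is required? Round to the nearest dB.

The untreated sources together contribute 10^(78/10) = 6.310e+07, i.e. 78.00 dB(A).
The limit corresponds to 10^(94/10) = 2.512e+09; subtracting the fixed part leaves 2.449e+09 for the diesel generator, i.e. 93.89 dB(A).
Required insertion loss = 101 − 93.89 = 7.11 dB.

7 dB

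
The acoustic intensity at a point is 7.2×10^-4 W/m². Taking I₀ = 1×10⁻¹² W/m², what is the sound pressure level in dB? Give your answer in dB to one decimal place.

L = 10·log₁₀(I/I₀) = 10·log₁₀(7.2×10^-4/10⁻¹²) = 10·log₁₀(7.2×10^8).
L = 10·(0.8573 + 8) = 88.57 dB.

88.6 dB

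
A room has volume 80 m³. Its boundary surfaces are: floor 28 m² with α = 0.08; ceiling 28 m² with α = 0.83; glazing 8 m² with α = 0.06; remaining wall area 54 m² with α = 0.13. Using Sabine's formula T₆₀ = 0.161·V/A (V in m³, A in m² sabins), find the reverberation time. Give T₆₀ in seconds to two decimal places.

0.39 s

Summing Sᵢαᵢ: 28·0.08 + 28·0.83 + 8·0.06 + 54·0.13 = 32.98 m².
T₆₀ = 0.161 × 80 / 32.98 = 0.391 s.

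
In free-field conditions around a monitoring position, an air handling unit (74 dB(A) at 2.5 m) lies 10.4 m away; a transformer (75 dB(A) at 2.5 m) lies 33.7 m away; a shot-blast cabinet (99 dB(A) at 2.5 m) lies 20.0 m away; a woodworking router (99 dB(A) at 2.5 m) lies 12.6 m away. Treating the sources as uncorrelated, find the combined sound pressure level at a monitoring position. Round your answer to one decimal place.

86.4 dB(A)

Propagate each source to the receiver with L = L_ref − 20·log₁₀(r/r_ref), then add intensities.
air handling unit: 74 − 20·log₁₀(10.4/2.5) = 74 − 12.38 = 61.62 dB(A).
transformer: 75 − 20·log₁₀(33.7/2.5) = 75 − 22.59 = 52.41 dB(A).
shot-blast cabinet: 99 − 20·log₁₀(20.0/2.5) = 99 − 18.06 = 80.94 dB(A).
woodworking router: 99 − 20·log₁₀(12.6/2.5) = 99 − 14.05 = 84.95 dB(A).
Σ 10^(L/10) = 4.384e+08 → L_total = 10·log₁₀(4.384e+08) = 86.42 dB(A).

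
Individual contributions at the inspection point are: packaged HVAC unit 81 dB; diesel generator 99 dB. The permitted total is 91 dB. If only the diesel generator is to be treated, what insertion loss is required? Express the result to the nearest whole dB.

8 dB

The untreated sources together contribute 10^(81/10) = 1.259e+08, i.e. 81.00 dB.
The limit corresponds to 10^(91/10) = 1.259e+09; subtracting the fixed part leaves 1.133e+09 for the diesel generator, i.e. 90.54 dB.
So the diesel generator must be reduced from 99 to 90.54 dB: IL = 8.46 dB.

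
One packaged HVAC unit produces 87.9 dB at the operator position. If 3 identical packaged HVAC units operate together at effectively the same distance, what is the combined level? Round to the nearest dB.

93 dB

N identical incoherent sources raise the level by 10·log₁₀ N.
L_total = 87.9 + 10·log₁₀(3) = 87.9 + 4.771 = 92.67 dB.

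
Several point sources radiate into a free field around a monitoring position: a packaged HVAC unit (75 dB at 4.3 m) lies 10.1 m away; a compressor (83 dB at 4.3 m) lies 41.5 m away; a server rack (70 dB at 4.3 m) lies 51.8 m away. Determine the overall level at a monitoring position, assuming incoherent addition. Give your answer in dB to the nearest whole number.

69 dB

First find each source's level at the receiver (point-source: −20·log₁₀(r/r_ref)), then combine on an intensity basis.
packaged HVAC unit: 75 − 20·log₁₀(10.1/4.3) = 75 − 7.42 = 67.58 dB.
compressor: 83 − 20·log₁₀(41.5/4.3) = 83 − 19.69 = 63.31 dB.
server rack: 70 − 20·log₁₀(51.8/4.3) = 70 − 21.62 = 48.38 dB.
Σ 10^(L/10) = 7.943e+06 → L_total = 10·log₁₀(7.943e+06) = 69.00 dB.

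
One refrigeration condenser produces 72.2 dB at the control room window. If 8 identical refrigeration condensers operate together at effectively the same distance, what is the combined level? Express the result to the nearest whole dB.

81 dB

With 8 equal, uncorrelated contributions the intensity is 8× that of one unit, giving a rise of 10·log₁₀ 8.
L_total = 72.2 + 10·log₁₀(8) = 72.2 + 9.031 = 81.23 dB.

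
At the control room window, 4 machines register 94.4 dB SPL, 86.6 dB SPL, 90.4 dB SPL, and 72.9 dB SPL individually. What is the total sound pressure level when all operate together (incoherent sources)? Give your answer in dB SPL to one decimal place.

96.4 dB SPL

Incoherent sources combine by intensity addition: L_total = 10·log₁₀(Σ 10^(L_i/10)).
Σ 10^(L/10) = 10^(94.4/10) + 10^(86.6/10) + 10^(90.4/10) + 10^(72.9/10) = 4.327e+09.
L_total = 10·log₁₀(4.327e+09) = 96.36 dB SPL.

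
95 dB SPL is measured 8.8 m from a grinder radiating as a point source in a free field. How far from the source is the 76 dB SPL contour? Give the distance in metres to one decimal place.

78.4 m

The 19.0 dB drop corresponds to a distance ratio of 10^(19.0/20) for a point source.
r₂ = 8.8·10^((95−76)/20) = 8.8·10^(19.0/20) = 78.43 m.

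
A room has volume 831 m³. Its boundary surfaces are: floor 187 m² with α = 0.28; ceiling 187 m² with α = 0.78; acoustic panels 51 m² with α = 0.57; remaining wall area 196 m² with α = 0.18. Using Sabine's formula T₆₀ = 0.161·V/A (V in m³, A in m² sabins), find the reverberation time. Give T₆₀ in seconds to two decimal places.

A = Σ Sᵢαᵢ = 187·0.28 + 187·0.78 + 51·0.57 + 196·0.18 = 262.57 m².
T₆₀ = 0.161·V/A = 0.161·831/262.57 = 0.510 s.

0.51 s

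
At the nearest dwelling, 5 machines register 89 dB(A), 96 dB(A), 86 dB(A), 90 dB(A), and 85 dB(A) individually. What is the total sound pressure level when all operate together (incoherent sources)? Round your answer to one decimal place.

98.1 dB(A)

Incoherent sources combine by intensity addition: L_total = 10·log₁₀(Σ 10^(L_i/10)).
Σ 10^(L/10) = 10^(89/10) + 10^(96/10) + 10^(86/10) + 10^(90/10) + 10^(85/10) = 6.490e+09.
L_total = 10·log₁₀(6.490e+09) = 98.12 dB(A).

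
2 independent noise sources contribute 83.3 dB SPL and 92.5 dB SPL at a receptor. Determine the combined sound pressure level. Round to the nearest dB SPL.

Incoherent sources combine by intensity addition: L_total = 10·log₁₀(Σ 10^(L_i/10)).
Σ 10^(L/10) = 10^(83.3/10) + 10^(92.5/10) = 1.992e+09.
L_total = 10·log₁₀(1.992e+09) = 92.99 dB SPL.

93 dB SPL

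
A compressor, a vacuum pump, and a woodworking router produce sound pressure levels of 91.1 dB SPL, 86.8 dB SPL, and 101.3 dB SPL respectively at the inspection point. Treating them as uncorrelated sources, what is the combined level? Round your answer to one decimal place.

Incoherent sources combine by intensity addition: L_total = 10·log₁₀(Σ 10^(L_i/10)).
Σ 10^(L/10) = 10^(91.1/10) + 10^(86.8/10) + 10^(101.3/10) = 1.526e+10.
L_total = 10·log₁₀(1.526e+10) = 101.83 dB SPL.

101.8 dB SPL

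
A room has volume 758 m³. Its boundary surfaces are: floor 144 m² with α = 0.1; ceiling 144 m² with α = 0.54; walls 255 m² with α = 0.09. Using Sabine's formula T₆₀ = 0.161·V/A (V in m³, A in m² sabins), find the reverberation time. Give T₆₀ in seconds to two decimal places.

1.06 s

Total absorption A = 144·0.1 + 144·0.54 + 255·0.09 = 115.11 m² sabins.
T₆₀ = 0.161·V/A = 0.161·758/115.11 = 1.060 s.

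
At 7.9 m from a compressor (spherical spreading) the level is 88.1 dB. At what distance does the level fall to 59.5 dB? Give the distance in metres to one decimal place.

212.6 m

For a point source L₁ − L₂ = 20·log₁₀(r₂/r₁), so r₂ = r₁·10^((L₁−L₂)/20).
r₂ = 7.9·10^((88.1−59.5)/20) = 7.9·10^(28.6/20) = 212.63 m.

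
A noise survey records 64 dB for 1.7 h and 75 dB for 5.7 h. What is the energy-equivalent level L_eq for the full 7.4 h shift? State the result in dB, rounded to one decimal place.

74.0 dB

The energy average is taken in the linear domain: L_eq = 10·log₁₀[(Σ tᵢ·10^(Lᵢ/10))/T], T = 7.4 h.
Σ tᵢ·10^(Lᵢ/10) = 1.7·10^(64/10) + 5.7·10^(75/10) = 1.845e+08.
L_eq = 10·log₁₀(1.845e+08/7.4) = 73.97 dB.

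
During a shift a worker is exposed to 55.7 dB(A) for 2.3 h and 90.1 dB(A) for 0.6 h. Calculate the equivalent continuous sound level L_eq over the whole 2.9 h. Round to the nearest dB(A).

83 dB(A)

L_eq = 10·log₁₀[(1/T)·Σ tᵢ·10^(Lᵢ/10)] with T = 2.9 h.
Σ tᵢ·10^(Lᵢ/10) = 2.3·10^(55.7/10) + 0.6·10^(90.1/10) = 6.148e+08.
L_eq = 10·log₁₀(6.148e+08/2.9) = 83.26 dB(A).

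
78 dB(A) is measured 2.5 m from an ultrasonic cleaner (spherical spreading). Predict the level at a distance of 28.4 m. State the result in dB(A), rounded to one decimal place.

Spherical spreading from a point source gives a 20·log₁₀(r₂/r₁) drop.
L₂ = 78 − 20·log₁₀(28.4/2.5) = 78 − 21.108 = 56.89 dB(A).

56.9 dB(A)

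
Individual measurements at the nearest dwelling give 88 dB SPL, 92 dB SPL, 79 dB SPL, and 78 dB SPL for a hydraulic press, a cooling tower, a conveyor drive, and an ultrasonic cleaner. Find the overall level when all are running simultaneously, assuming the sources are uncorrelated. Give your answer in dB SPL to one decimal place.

93.7 dB SPL

Incoherent sources combine by intensity addition: L_total = 10·log₁₀(Σ 10^(L_i/10)).
Σ 10^(L/10) = 10^(88/10) + 10^(92/10) + 10^(79/10) + 10^(78/10) = 2.358e+09.
L_total = 10·log₁₀(2.358e+09) = 93.73 dB SPL.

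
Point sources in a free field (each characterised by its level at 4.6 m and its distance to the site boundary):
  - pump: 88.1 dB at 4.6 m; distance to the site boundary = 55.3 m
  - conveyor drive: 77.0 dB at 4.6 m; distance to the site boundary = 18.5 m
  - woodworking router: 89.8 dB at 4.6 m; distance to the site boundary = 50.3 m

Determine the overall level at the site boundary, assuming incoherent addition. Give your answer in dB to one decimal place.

71.9 dB

Propagate each source to the receiver with L = L_ref − 20·log₁₀(r/r_ref), then add intensities.
pump: 88.1 − 20·log₁₀(55.3/4.6) = 88.1 − 21.60 = 66.50 dB.
conveyor drive: 77.0 − 20·log₁₀(18.5/4.6) = 77.0 − 12.09 = 64.91 dB.
woodworking router: 89.8 − 20·log₁₀(50.3/4.6) = 89.8 − 20.78 = 69.02 dB.
Σ 10^(L/10) = 1.555e+07 → L_total = 10·log₁₀(1.555e+07) = 71.92 dB.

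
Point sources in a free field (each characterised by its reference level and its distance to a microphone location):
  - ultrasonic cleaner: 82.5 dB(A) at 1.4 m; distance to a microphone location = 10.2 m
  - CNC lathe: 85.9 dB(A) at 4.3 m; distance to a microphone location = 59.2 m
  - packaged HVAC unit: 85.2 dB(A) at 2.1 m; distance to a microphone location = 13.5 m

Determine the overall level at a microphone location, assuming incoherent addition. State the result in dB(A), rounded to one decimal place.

71.3 dB(A)

First find each source's level at the receiver (point-source: −20·log₁₀(r/r_ref)), then combine on an intensity basis.
ultrasonic cleaner: 82.5 − 20·log₁₀(10.2/1.4) = 82.5 − 17.25 = 65.25 dB(A).
CNC lathe: 85.9 − 20·log₁₀(59.2/4.3) = 85.9 − 22.78 = 63.12 dB(A).
packaged HVAC unit: 85.2 − 20·log₁₀(13.5/2.1) = 85.2 − 16.16 = 69.04 dB(A).
Σ 10^(L/10) = 1.342e+07 → L_total = 10·log₁₀(1.342e+07) = 71.28 dB(A).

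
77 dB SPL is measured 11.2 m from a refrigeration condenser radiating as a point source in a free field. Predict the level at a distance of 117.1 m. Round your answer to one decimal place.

Spherical spreading from a point source gives a 20·log₁₀(r₂/r₁) drop.
L₂ = 77 − 20·log₁₀(117.1/11.2) = 77 − 20.387 = 56.61 dB SPL.

56.6 dB SPL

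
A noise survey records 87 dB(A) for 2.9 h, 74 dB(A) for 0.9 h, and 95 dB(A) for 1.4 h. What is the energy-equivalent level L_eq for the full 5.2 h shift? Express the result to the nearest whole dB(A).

91 dB(A)

The energy average is taken in the linear domain: L_eq = 10·log₁₀[(Σ tᵢ·10^(Lᵢ/10))/T], T = 5.2 h.
Σ tᵢ·10^(Lᵢ/10) = 2.9·10^(87/10) + 0.9·10^(74/10) + 1.4·10^(95/10) = 5.903e+09.
L_eq = 10·log₁₀(5.903e+09/5.2) = 90.55 dB(A).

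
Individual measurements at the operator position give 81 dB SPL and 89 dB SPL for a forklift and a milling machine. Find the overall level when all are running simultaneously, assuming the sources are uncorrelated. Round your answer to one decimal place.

Incoherent sources combine by intensity addition: L_total = 10·log₁₀(Σ 10^(L_i/10)).
Σ 10^(L/10) = 10^(81/10) + 10^(89/10) = 9.202e+08.
L_total = 10·log₁₀(9.202e+08) = 89.64 dB SPL.

89.6 dB SPL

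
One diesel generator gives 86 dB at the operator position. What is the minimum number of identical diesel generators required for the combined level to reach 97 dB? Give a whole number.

Need L₁ + 10·log₁₀ N ≥ 97, i.e. log₁₀ N ≥ 1.10.
N ≥ 10^(11.0/10) = 12.589, so N = 13.

13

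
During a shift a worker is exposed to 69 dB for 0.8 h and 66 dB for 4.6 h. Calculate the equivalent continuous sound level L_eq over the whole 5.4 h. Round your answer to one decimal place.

L_eq = 10·log₁₀[(1/T)·Σ tᵢ·10^(Lᵢ/10)] with T = 5.4 h.
Σ tᵢ·10^(Lᵢ/10) = 0.8·10^(69/10) + 4.6·10^(66/10) = 2.467e+07.
L_eq = 10·log₁₀(2.467e+07/5.4) = 66.60 dB.

66.6 dB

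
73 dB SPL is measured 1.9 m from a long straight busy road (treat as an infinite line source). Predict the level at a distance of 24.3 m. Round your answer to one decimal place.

61.9 dB SPL

Cylindrical spreading from a line source gives a 10·log₁₀(r₂/r₁) drop.
L₂ = 73 − 10·log₁₀(24.3/1.9) = 73 − 11.069 = 61.93 dB SPL.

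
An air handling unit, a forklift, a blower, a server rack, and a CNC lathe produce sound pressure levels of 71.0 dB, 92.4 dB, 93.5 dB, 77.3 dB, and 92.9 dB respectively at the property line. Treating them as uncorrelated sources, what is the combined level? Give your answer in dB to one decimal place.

Incoherent sources combine by intensity addition: L_total = 10·log₁₀(Σ 10^(L_i/10)).
Σ 10^(L/10) = 10^(71.0/10) + 10^(92.4/10) + 10^(93.5/10) + 10^(77.3/10) + 10^(92.9/10) = 5.993e+09.
L_total = 10·log₁₀(5.993e+09) = 97.78 dB.

97.8 dB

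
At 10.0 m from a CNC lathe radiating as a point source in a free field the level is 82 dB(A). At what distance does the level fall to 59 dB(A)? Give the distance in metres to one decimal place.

The 23.0 dB drop corresponds to a distance ratio of 10^(23.0/20) for a point source.
r₂ = 10.0·10^((82−59)/20) = 10.0·10^(23.0/20) = 141.25 m.

141.3 m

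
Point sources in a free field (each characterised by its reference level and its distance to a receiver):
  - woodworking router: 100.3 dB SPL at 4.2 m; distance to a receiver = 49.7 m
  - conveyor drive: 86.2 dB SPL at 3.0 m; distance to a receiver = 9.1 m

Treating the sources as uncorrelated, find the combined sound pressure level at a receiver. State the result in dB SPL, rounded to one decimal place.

Apply inverse-square spreading to bring every level to the receiver, then sum 10^(L/10).
woodworking router: 100.3 − 20·log₁₀(49.7/4.2) = 100.3 − 21.46 = 78.84 dB SPL.
conveyor drive: 86.2 − 20·log₁₀(9.1/3.0) = 86.2 − 9.64 = 76.56 dB SPL.
Σ 10^(L/10) = 1.218e+08 → L_total = 10·log₁₀(1.218e+08) = 80.86 dB SPL.

80.9 dB SPL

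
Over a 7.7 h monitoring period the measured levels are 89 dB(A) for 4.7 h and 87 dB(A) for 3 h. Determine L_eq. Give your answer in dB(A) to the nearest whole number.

The energy average is taken in the linear domain: L_eq = 10·log₁₀[(Σ tᵢ·10^(Lᵢ/10))/T], T = 7.7 h.
Σ tᵢ·10^(Lᵢ/10) = 4.7·10^(89/10) + 3·10^(87/10) = 5.237e+09.
L_eq = 10·log₁₀(5.237e+09/7.7) = 88.33 dB(A).

88 dB(A)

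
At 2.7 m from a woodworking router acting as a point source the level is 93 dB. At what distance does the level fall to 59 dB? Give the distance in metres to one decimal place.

135.3 m

For a point source L₁ − L₂ = 20·log₁₀(r₂/r₁), so r₂ = r₁·10^((L₁−L₂)/20).
r₂ = 2.7·10^((93−59)/20) = 2.7·10^(34.0/20) = 135.32 m.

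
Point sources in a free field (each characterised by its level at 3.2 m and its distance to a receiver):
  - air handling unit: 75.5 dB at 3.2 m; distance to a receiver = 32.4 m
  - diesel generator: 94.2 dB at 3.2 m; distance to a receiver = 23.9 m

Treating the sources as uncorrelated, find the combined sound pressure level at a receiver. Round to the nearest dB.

Apply inverse-square spreading to bring every level to the receiver, then sum 10^(L/10).
air handling unit: 75.5 − 20·log₁₀(32.4/3.2) = 75.5 − 20.11 = 55.39 dB.
diesel generator: 94.2 − 20·log₁₀(23.9/3.2) = 94.2 − 17.46 = 76.74 dB.
Σ 10^(L/10) = 4.750e+07 → L_total = 10·log₁₀(4.750e+07) = 76.77 dB.

77 dB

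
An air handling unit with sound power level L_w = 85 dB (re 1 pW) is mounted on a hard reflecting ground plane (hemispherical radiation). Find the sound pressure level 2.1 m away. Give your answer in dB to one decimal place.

70.6 dB

Free-field hemispherical radiation: L_p = L_w − 10·log₁₀(2π·r²), r = 2.1 m.
2π·r² = 27.71 m², 10·log₁₀ of that is 14.426 dB.
L_p = 85 − 14.426 = 70.57 dB.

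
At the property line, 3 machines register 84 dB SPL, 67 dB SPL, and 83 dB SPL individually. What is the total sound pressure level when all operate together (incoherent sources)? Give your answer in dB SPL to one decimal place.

For uncorrelated sources the intensities add, so convert each level to linear form, sum, and take 10·log₁₀ of the total.
Σ 10^(L/10) = 10^(84/10) + 10^(67/10) + 10^(83/10) = 4.557e+08.
L_total = 10·log₁₀(4.557e+08) = 86.59 dB SPL.

86.6 dB SPL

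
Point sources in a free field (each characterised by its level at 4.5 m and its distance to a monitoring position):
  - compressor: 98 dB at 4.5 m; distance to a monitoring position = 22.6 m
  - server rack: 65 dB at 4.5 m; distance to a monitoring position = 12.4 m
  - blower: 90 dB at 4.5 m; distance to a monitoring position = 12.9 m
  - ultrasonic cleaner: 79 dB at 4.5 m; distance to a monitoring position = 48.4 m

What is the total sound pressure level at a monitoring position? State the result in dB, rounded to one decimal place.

85.7 dB

Apply inverse-square spreading to bring every level to the receiver, then sum 10^(L/10).
compressor: 98 − 20·log₁₀(22.6/4.5) = 98 − 14.02 = 83.98 dB.
server rack: 65 − 20·log₁₀(12.4/4.5) = 65 − 8.80 = 56.20 dB.
blower: 90 − 20·log₁₀(12.9/4.5) = 90 − 9.15 = 80.85 dB.
ultrasonic cleaner: 79 − 20·log₁₀(48.4/4.5) = 79 − 20.63 = 58.37 dB.
Σ 10^(L/10) = 3.729e+08 → L_total = 10·log₁₀(3.729e+08) = 85.72 dB.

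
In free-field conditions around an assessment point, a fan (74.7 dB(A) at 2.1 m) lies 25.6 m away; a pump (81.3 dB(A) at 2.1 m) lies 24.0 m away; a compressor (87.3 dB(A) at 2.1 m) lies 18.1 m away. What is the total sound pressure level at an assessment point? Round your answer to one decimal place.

Propagate each source to the receiver with L = L_ref − 20·log₁₀(r/r_ref), then add intensities.
fan: 74.7 − 20·log₁₀(25.6/2.1) = 74.7 − 21.72 = 52.98 dB(A).
pump: 81.3 − 20·log₁₀(24.0/2.1) = 81.3 − 21.16 = 60.14 dB(A).
compressor: 87.3 − 20·log₁₀(18.1/2.1) = 87.3 − 18.71 = 68.59 dB(A).
Σ 10^(L/10) = 8.460e+06 → L_total = 10·log₁₀(8.460e+06) = 69.27 dB(A).

69.3 dB(A)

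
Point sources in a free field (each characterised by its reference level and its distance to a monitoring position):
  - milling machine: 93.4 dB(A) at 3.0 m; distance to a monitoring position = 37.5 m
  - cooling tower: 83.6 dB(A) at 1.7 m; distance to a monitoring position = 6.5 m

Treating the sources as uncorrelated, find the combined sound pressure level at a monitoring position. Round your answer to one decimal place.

Apply inverse-square spreading to bring every level to the receiver, then sum 10^(L/10).
milling machine: 93.4 − 20·log₁₀(37.5/3.0) = 93.4 − 21.94 = 71.46 dB(A).
cooling tower: 83.6 − 20·log₁₀(6.5/1.7) = 83.6 − 11.65 = 71.95 dB(A).
Σ 10^(L/10) = 2.967e+07 → L_total = 10·log₁₀(2.967e+07) = 74.72 dB(A).

74.7 dB(A)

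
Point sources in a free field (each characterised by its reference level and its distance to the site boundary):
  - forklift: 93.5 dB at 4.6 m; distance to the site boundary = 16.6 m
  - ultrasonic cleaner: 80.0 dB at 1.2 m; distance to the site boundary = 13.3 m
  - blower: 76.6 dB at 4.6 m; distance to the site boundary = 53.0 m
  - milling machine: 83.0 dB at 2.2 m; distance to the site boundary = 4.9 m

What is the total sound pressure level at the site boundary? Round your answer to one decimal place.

83.3 dB

Propagate each source to the receiver with L = L_ref − 20·log₁₀(r/r_ref), then add intensities.
forklift: 93.5 − 20·log₁₀(16.6/4.6) = 93.5 − 11.15 = 82.35 dB.
ultrasonic cleaner: 80.0 − 20·log₁₀(13.3/1.2) = 80.0 − 20.89 = 59.11 dB.
blower: 76.6 − 20·log₁₀(53.0/4.6) = 76.6 − 21.23 = 55.37 dB.
milling machine: 83.0 − 20·log₁₀(4.9/2.2) = 83.0 − 6.96 = 76.04 dB.
Σ 10^(L/10) = 2.133e+08 → L_total = 10·log₁₀(2.133e+08) = 83.29 dB.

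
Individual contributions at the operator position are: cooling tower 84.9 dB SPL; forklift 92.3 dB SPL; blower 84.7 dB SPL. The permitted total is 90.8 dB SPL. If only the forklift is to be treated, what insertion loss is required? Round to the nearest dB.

The untreated sources together contribute 10^(84.9/10) + 10^(84.7/10) = 6.042e+08, i.e. 87.81 dB SPL.
To meet 90.8 dB SPL overall, the treated forklift may contribute at most 10^(90.8/10) − 6.042e+08 = 5.981e+08, i.e. 87.77 dB SPL.
Required insertion loss = 92.3 − 87.77 = 4.53 dB.

5 dB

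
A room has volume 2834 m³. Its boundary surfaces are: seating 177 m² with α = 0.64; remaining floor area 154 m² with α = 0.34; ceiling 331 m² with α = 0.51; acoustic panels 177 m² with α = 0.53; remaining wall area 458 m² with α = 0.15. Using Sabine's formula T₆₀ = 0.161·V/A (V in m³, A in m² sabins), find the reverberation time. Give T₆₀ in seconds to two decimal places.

0.92 s

Total absorption A = 177·0.64 + 154·0.34 + 331·0.51 + 177·0.53 + 458·0.15 = 496.96 m² sabins.
T₆₀ = 0.161 × 2834 / 496.96 = 0.918 s.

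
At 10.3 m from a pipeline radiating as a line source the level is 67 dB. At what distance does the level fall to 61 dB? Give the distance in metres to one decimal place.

41.0 m

Line-source spreading drops the level by 10·log₁₀(r₂/r₁); inverting, r₂/r₁ = 10^(ΔL/10).
r₂ = 10.3·10^((67−61)/10) = 10.3·10^(6.0/10) = 41.01 m.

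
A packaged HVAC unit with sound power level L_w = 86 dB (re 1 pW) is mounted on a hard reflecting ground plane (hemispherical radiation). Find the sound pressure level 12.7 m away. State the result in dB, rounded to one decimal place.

The power spreads over a hemisphere of area 2π·r², so L_p = L_w − 10·log₁₀(2π·r²).
2π·r² = 1013 m², 10·log₁₀ of that is 30.058 dB.
L_p = 86 − 30.058 = 55.94 dB.

55.9 dB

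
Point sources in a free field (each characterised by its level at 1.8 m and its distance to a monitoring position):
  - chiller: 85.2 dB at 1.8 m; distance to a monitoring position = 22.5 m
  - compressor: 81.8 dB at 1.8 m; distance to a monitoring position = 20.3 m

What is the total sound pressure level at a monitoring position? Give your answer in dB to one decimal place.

Apply inverse-square spreading to bring every level to the receiver, then sum 10^(L/10).
chiller: 85.2 − 20·log₁₀(22.5/1.8) = 85.2 − 21.94 = 63.26 dB.
compressor: 81.8 − 20·log₁₀(20.3/1.8) = 81.8 − 21.04 = 60.76 dB.
Σ 10^(L/10) = 3.309e+06 → L_total = 10·log₁₀(3.309e+06) = 65.20 dB.

65.2 dB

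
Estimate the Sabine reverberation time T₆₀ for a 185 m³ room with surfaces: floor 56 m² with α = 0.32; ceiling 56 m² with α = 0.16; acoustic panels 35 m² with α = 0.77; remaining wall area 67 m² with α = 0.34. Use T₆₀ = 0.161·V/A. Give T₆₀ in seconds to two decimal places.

0.39 s

A = Σ Sᵢαᵢ = 56·0.32 + 56·0.16 + 35·0.77 + 67·0.34 = 76.61 m².
T₆₀ = 0.161 × 185 / 76.61 = 0.389 s.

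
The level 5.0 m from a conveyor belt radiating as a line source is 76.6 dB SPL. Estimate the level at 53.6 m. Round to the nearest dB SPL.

Line-source attenuation: ΔL = 10·log₁₀(r₂/r₁) = 10·log₁₀(53.6/5.0) = 10.302 dB.
L₂ = 76.6 − 10·log₁₀(53.6/5.0) = 76.6 − 10.302 = 66.30 dB SPL.

66 dB SPL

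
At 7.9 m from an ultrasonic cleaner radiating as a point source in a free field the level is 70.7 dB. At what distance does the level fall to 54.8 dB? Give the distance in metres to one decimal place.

The 15.9 dB drop corresponds to a distance ratio of 10^(15.9/20) for a point source.
r₂ = 7.9·10^((70.7−54.8)/20) = 7.9·10^(15.9/20) = 49.28 m.

49.3 m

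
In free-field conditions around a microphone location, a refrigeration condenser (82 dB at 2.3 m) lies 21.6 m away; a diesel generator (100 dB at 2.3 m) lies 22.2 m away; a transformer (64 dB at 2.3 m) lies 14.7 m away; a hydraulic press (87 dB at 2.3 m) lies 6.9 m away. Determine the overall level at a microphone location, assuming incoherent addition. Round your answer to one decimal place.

82.2 dB

Apply inverse-square spreading to bring every level to the receiver, then sum 10^(L/10).
refrigeration condenser: 82 − 20·log₁₀(21.6/2.3) = 82 − 19.45 = 62.55 dB.
diesel generator: 100 − 20·log₁₀(22.2/2.3) = 100 − 19.69 = 80.31 dB.
transformer: 64 − 20·log₁₀(14.7/2.3) = 64 − 16.11 = 47.89 dB.
hydraulic press: 87 − 20·log₁₀(6.9/2.3) = 87 − 9.54 = 77.46 dB.
Σ 10^(L/10) = 1.649e+08 → L_total = 10·log₁₀(1.649e+08) = 82.17 dB.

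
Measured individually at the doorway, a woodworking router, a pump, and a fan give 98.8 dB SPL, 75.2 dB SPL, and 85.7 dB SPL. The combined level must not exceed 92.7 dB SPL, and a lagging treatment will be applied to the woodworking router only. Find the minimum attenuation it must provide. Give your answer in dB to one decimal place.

Everything except the woodworking router sums to 10^(75.2/10) + 10^(85.7/10) = 4.046e+08 in linear terms, 86.07 dB SPL.
The limit corresponds to 10^(92.7/10) = 1.862e+09; subtracting the fixed part leaves 1.457e+09 for the woodworking router, i.e. 91.64 dB SPL.
So the woodworking router must be reduced from 98.8 to 91.64 dB SPL: IL = 7.16 dB.

7.2 dB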